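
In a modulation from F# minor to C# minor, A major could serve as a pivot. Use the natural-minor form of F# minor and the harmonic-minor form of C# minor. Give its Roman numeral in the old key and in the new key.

The scale of F# minor (natural minor) is F# G# A B C# D E; A is degree 3, and the triad built there (A-C#-E) is major, so it is III.
The scale of C# minor (harmonic minor) is C# D# E F# G# A B#; A is degree 6, and the triad built there (A-C#-E) is major, so it is VI.

III in F# minor; VI in C# minor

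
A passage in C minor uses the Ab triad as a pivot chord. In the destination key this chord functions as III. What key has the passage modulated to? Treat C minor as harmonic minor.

F minor

The numeral III denotes a major triad on scale degree 3. With Ab on degree 3, the tonic of the new key is F.
Degree 3 carries a major triad in natural-minor keys, so the destination is F minor.
Check: the diatonic triads of F minor (natural minor) are Fm (i), Gdim (ii°), Ab (III), Bbm (iv), Cm (v), Db (VI), Eb (VII) — Ab is indeed III.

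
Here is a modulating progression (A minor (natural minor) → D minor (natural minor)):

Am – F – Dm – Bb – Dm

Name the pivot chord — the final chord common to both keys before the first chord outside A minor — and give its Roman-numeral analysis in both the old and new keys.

Dm — iv in A minor, i in D minor

Chords diatonic to A minor: Am, Bdim, C, Dm, Em, F, G.
Reading the progression, the first chord not in that set is Bb, so the modulation leaves A minor there.
The chord immediately before Bb is Dm, which is diatonic to both keys: iv in A minor and i in D minor.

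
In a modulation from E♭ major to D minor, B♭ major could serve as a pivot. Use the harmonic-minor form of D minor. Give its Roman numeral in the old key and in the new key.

V in E♭ major; VI in D minor

The scale of E♭ major is E♭ F G A♭ B♭ C D; B♭ is degree 5, and the triad built there (B♭-D-F) is major, so it is V.
The scale of D minor (harmonic minor) is D E F G A B♭ C♯; B♭ is degree 6, and the triad built there (B♭-D-F) is major, so it is VI.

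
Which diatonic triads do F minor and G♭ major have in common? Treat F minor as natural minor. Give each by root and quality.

Triads in F minor (natural minor): F minor (i), G diminished (ii°), A♭ major (III), B♭ minor (iv), C minor (v), D♭ major (VI), E♭ major (VII).
Triads in G♭ major: G♭ major (I), A♭ minor (ii), B♭ minor (iii), C♭ major (IV), D♭ major (V), E♭ minor (vi), F diminished (vii°).
Shared triads with their functions: B♭ minor (iv in F minor, iii in G♭ major); D♭ major (VI in F minor, V in G♭ major).

B♭m, D♭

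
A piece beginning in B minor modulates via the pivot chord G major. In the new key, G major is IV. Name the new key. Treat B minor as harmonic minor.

D major

The numeral IV denotes a major triad on scale degree 4. With G on degree 4, the tonic of the new key is D.
Degree 4 carries a major triad in major keys, so the destination is D major.
Check: the diatonic triads of D major are D (I), Em (ii), F#m (iii), G (IV), A (V), Bm (vi), C#dim (vii°) — G major is indeed IV.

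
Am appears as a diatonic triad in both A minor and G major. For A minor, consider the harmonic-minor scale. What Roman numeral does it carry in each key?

The scale of A minor (harmonic minor) is A B C D E F G#; A is degree 1, and the triad built there (A-C-E) is minor, so it is i.
The scale of G major is G A B C D E F#; A is degree 2, and the triad built there (A-C-E) is minor, so it is ii.

i in A minor; ii in G major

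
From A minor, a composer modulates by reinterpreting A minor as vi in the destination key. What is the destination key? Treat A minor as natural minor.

The numeral vi denotes a minor triad on scale degree 6. With A on degree 6, the tonic of the new key is C.
Degree 6 carries a minor triad in major keys, so the destination is C major.
Check: the diatonic triads of C major are C (I), Dm (ii), Em (iii), F (IV), G (V), Am (vi), Bdim (vii°) — A minor is indeed vi.

C major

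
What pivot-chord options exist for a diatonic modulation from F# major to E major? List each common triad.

Triads in F# major: F# (I), G#m (ii), A#m (iii), B (IV), C# (V), D#m (vi), E#dim (vii°).
Triads in E major: E (I), F#m (ii), G#m (iii), A (IV), B (V), C#m (vi), D#dim (vii°).
Shared triads with their functions: G#m (ii in F# major, iii in E major); B (IV in F# major, V in E major).

G#m, B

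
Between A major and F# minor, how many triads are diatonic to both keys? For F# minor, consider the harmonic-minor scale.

Diatonic triads of A major: A major (I), B minor (ii), C# minor (iii), D major (IV), E major (V), F# minor (vi), G# diminished (vii°).
Diatonic triads of F# minor (harmonic minor): F# minor (i), G# diminished (ii°), A augmented (III+), B minor (iv), C# major (V), D major (VI), E# diminished (vii°).
Matching root and quality in both lists: B minor, D major, F# minor, G# diminished.
That gives 4 common triads.

4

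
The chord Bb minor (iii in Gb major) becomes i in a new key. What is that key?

Bb minor

The numeral i denotes a minor triad on scale degree 1. With Bb on degree 1, the tonic of the new key is Bb.
Degree 1 carries a minor triad in minor keys, so the destination is Bb minor.
Check: the diatonic triads of Bb minor (natural minor) are Bbm (i), Cdim (ii°), Db (III), Ebm (iv), Fm (v), Gb (VI), Ab (VII) — Bb minor is indeed i.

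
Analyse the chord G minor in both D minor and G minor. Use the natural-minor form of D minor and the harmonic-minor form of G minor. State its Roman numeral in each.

iv in D minor; i in G minor

The scale of D minor (natural minor) is D E F G A B♭ C; G is degree 4, and the triad built there (G-B♭-D) is minor, so it is iv.
The scale of G minor (harmonic minor) is G A B♭ C D E♭ F♯; G is degree 1, and the triad built there (G-B♭-D) is minor, so it is i.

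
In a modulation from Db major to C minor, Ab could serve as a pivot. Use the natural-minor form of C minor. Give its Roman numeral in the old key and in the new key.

The scale of Db major is Db Eb F Gb Ab Bb C; Ab is degree 5, and the triad built there (Ab-C-Eb) is major, so it is V.
The scale of C minor (natural minor) is C D Eb F G Ab Bb; Ab is degree 6, and the triad built there (Ab-C-Eb) is major, so it is VI.

V in Db major; VI in C minor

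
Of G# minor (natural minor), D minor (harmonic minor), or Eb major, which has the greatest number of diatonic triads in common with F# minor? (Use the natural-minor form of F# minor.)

Triads of F# minor (natural minor): F# minor (i), G# diminished (ii°), A major (III), B minor (iv), C# minor (v), D major (VI), E major (VII).
G# minor (natural minor) shares 2: C#m, E.
D minor (harmonic minor) shares 1: A.
Eb major shares 0: none.
The most common triads (2) are shared with G# minor.

G# minor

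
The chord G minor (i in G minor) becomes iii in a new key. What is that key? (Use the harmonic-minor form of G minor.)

Eb major

The numeral iii denotes a minor triad on scale degree 3. With G on degree 3, the tonic of the new key is Eb.
Degree 3 carries a minor triad in major keys, so the destination is Eb major.
Check: the diatonic triads of Eb major are Eb (I), Fm (ii), Gm (iii), Ab (IV), Bb (V), Cm (vi), Ddim (vii°) — G minor is indeed iii.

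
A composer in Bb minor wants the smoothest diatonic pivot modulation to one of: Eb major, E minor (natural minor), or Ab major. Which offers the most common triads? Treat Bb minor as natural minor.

Ab major

Triads of Bb minor (natural minor): Bb minor (i), C diminished (ii°), Db major (III), Eb minor (iv), F minor (v), Gb major (VI), Ab major (VII).
Eb major shares 2: Fm, Ab.
E minor (natural minor) shares 0: none.
Ab major shares 4: Bbm, Db, Fm, Ab.
The most common triads (4) are shared with Ab major.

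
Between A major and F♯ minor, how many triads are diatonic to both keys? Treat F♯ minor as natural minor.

7

Diatonic triads of A major: A (I), Bm (ii), C♯m (iii), D (IV), E (V), F♯m (vi), G♯dim (vii°).
Diatonic triads of F♯ minor (natural minor): F♯m (i), G♯dim (ii°), A (III), Bm (iv), C♯m (v), D (VI), E (VII).
Matching root and quality in both lists: A, Bm, C♯m, D, E, F♯m, G♯dim.
That gives 7 common triads.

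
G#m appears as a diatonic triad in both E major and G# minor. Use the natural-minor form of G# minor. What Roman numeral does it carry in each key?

iii in E major; i in G# minor

The scale of E major is E F# G# A B C# D#; G# is degree 3, and the triad built there (G#-B-D#) is minor, so it is iii.
The scale of G# minor (natural minor) is G# A# B C# D# E F#; G# is degree 1, and the triad built there (G#-B-D#) is minor, so it is i.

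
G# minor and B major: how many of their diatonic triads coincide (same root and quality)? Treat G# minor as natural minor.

7

Diatonic triads of G# minor (natural minor): G#m (i), A#dim (ii°), B (III), C#m (iv), D#m (v), E (VI), F# (VII).
Diatonic triads of B major: B (I), C#m (ii), D#m (iii), E (IV), F# (V), G#m (vi), A#dim (vii°).
Matching root and quality in both lists: G#m, A#dim, B, C#m, D#m, E, F#.
That gives 7 common triads.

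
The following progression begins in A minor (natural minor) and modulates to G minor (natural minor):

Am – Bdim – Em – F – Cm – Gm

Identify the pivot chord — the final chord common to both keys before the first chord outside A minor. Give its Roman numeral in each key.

F — VI in A minor, VII in G minor

Chords diatonic to A minor: Am, Bdim, C, Dm, Em, F, G.
Reading the progression, the first chord not in that set is Cm, so the modulation leaves A minor there.
The chord immediately before Cm is F, which is diatonic to both keys: VI in A minor and VII in G minor.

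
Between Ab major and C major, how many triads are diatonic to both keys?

Diatonic triads of Ab major: Ab (I), Bbm (ii), Cm (iii), Db (IV), Eb (V), Fm (vi), Gdim (vii°).
Diatonic triads of C major: C (I), Dm (ii), Em (iii), F (IV), G (V), Am (vi), Bdim (vii°).
No triad has the same root and quality in both keys.

0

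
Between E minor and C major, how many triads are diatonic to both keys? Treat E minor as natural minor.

4

Diatonic triads of E minor (natural minor): E minor (i), F# diminished (ii°), G major (III), A minor (iv), B minor (v), C major (VI), D major (VII).
Diatonic triads of C major: C major (I), D minor (ii), E minor (iii), F major (IV), G major (V), A minor (vi), B diminished (vii°).
Matching root and quality in both lists: E minor, G major, A minor, C major.
That gives 4 common triads.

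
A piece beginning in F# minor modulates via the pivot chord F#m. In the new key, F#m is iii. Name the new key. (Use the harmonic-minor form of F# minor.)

The numeral iii denotes a minor triad on scale degree 3. With F# on degree 3, the tonic of the new key is D.
Degree 3 carries a minor triad in major keys, so the destination is D major.
Check: the diatonic triads of D major are D (I), Em (ii), F#m (iii), G (IV), A (V), Bm (vi), C#dim (vii°) — F#m is indeed iii.

D major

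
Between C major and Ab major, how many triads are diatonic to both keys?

Diatonic triads of C major: C (I), Dm (ii), Em (iii), F (IV), G (V), Am (vi), Bdim (vii°).
Diatonic triads of Ab major: Ab (I), Bbm (ii), Cm (iii), Db (IV), Eb (V), Fm (vi), Gdim (vii°).
No triad has the same root and quality in both keys.

0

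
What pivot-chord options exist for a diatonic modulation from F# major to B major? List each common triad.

Triads in F# major: F# (I), G#m (ii), A#m (iii), B (IV), C# (V), D#m (vi), E#dim (vii°).
Triads in B major: B (I), C#m (ii), D#m (iii), E (IV), F# (V), G#m (vi), A#dim (vii°).
Shared triads with their functions: F# (I in F# major, V in B major); G#m (ii in F# major, vi in B major); B (IV in F# major, I in B major); D#m (vi in F# major, iii in B major).

F#, G#m, B, D#m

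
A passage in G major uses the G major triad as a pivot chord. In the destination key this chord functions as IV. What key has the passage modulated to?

D major

The numeral IV denotes a major triad on scale degree 4. With G on degree 4, the tonic of the new key is D.
Degree 4 carries a major triad in major keys, so the destination is D major.
Check: the diatonic triads of D major are D (I), Em (ii), F#m (iii), G (IV), A (V), Bm (vi), C#dim (vii°) — G major is indeed IV.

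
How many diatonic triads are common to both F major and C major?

Diatonic triads of F major: F (I), Gm (ii), Am (iii), B♭ (IV), C (V), Dm (vi), Edim (vii°).
Diatonic triads of C major: C (I), Dm (ii), Em (iii), F (IV), G (V), Am (vi), Bdim (vii°).
Matching root and quality in both lists: F, Am, C, Dm.
That gives 4 common triads.

4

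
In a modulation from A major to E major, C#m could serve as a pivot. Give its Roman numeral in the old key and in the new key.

The scale of A major is A B C# D E F# G#; C# is degree 3, and the triad built there (C#-E-G#) is minor, so it is iii.
The scale of E major is E F# G# A B C# D#; C# is degree 6, and the triad built there (C#-E-G#) is minor, so it is vi.

iii in A major; vi in E major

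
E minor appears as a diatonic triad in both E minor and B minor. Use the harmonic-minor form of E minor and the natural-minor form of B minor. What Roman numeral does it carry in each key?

i in E minor; iv in B minor

The scale of E minor (harmonic minor) is E F# G A B C D#; E is degree 1, and the triad built there (E-G-B) is minor, so it is i.
The scale of B minor (natural minor) is B C# D E F# G A; E is degree 4, and the triad built there (E-G-B) is minor, so it is iv.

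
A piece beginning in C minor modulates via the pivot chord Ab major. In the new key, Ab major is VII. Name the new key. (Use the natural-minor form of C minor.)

Bb minor

The numeral VII denotes a major triad on scale degree 7. With Ab on degree 7, the tonic of the new key is Bb.
Degree 7 carries a major triad in natural-minor keys, so the destination is Bb minor.
Check: the diatonic triads of Bb minor (natural minor) are Bbm (i), Cdim (ii°), Db (III), Ebm (iv), Fm (v), Gb (VI), Ab (VII) — Ab major is indeed VII.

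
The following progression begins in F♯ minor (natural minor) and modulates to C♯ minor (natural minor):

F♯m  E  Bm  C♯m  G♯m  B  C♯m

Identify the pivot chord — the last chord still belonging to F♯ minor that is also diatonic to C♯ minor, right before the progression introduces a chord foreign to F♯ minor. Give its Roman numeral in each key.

Chords diatonic to F♯ minor: F♯m, G♯dim, A, Bm, C♯m, D, E.
Reading the progression, the first chord not in that set is G♯m, so the modulation leaves F♯ minor there.
The chord immediately before G♯m is C♯m, which is diatonic to both keys: v in F♯ minor and i in C♯ minor.

C♯m — v in F♯ minor, i in C♯ minor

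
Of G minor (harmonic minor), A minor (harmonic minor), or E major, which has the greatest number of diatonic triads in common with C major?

Triads of C major: C major (I), D minor (ii), E minor (iii), F major (IV), G major (V), A minor (vi), B diminished (vii°).
G minor (harmonic minor) shares 0: none.
A minor (harmonic minor) shares 4: Dm, F, Am, Bdim.
E major shares 0: none.
The most common triads (4) are shared with A minor.

A minor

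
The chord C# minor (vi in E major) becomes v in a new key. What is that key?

The numeral v denotes a minor triad on scale degree 5. With C# on degree 5, the tonic of the new key is F#.
Degree 5 carries a minor triad in natural-minor keys, so the destination is F# minor.
Check: the diatonic triads of F# minor (natural minor) are F#m (i), G#dim (ii°), A (III), Bm (iv), C#m (v), D (VI), E (VII) — C# minor is indeed v.

F# minor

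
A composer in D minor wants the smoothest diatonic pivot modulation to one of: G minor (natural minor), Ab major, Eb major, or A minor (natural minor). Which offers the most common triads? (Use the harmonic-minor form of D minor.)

Triads of D minor (harmonic minor): D minor (i), E diminished (ii°), F augmented (III+), G minor (iv), A major (V), Bb major (VI), C# diminished (vii°).
G minor (natural minor) shares 3: Dm, Gm, Bb.
Ab major shares 0: none.
Eb major shares 2: Gm, Bb.
A minor (natural minor) shares 1: Dm.
The most common triads (3) are shared with G minor.

G minor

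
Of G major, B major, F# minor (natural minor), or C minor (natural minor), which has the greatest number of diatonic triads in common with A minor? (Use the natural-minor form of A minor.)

Triads of A minor (natural minor): Am (i), Bdim (ii°), C (III), Dm (iv), Em (v), F (VI), G (VII).
G major shares 4: Am, C, Em, G.
B major shares 0: none.
F# minor (natural minor) shares 0: none.
C minor (natural minor) shares 0: none.
The most common triads (4) are shared with G major.

G major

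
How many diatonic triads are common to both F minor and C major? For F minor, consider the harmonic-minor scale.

Diatonic triads of F minor (harmonic minor): F minor (i), G diminished (ii°), Ab augmented (III+), Bb minor (iv), C major (V), Db major (VI), E diminished (vii°).
Diatonic triads of C major: C major (I), D minor (ii), E minor (iii), F major (IV), G major (V), A minor (vi), B diminished (vii°).
Matching root and quality in both lists: C major.
That gives 1 common triad.

1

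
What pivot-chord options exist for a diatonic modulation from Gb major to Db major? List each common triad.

Triads in Gb major: Gb major (I), Ab minor (ii), Bb minor (iii), Cb major (IV), Db major (V), Eb minor (vi), F diminished (vii°).
Triads in Db major: Db major (I), Eb minor (ii), F minor (iii), Gb major (IV), Ab major (V), Bb minor (vi), C diminished (vii°).
Shared triads with their functions: Gb major (I in Gb major, IV in Db major); Bb minor (iii in Gb major, vi in Db major); Db major (V in Gb major, I in Db major); Eb minor (vi in Gb major, ii in Db major).

Gb, Bbm, Db, Ebm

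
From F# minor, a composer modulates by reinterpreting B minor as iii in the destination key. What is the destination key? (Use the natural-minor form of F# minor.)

The numeral iii denotes a minor triad on scale degree 3. With B on degree 3, the tonic of the new key is G.
Degree 3 carries a minor triad in major keys, so the destination is G major.
Check: the diatonic triads of G major are G (I), Am (ii), Bm (iii), C (IV), D (V), Em (vi), F#dim (vii°) — B minor is indeed iii.

G major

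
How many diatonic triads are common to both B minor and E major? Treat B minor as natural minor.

2

Diatonic triads of B minor (natural minor): Bm (i), C#dim (ii°), D (III), Em (iv), F#m (v), G (VI), A (VII).
Diatonic triads of E major: E (I), F#m (ii), G#m (iii), A (IV), B (V), C#m (vi), D#dim (vii°).
Matching root and quality in both lists: F#m, A.
That gives 2 common triads.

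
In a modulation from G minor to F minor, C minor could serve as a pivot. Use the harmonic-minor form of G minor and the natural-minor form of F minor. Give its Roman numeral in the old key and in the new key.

The scale of G minor (harmonic minor) is G A Bb C D Eb F#; C is degree 4, and the triad built there (C-Eb-G) is minor, so it is iv.
The scale of F minor (natural minor) is F G Ab Bb C Db Eb; C is degree 5, and the triad built there (C-Eb-G) is minor, so it is v.

iv in G minor; v in F minor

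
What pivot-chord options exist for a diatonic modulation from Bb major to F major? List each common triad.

Triads in Bb major: Bb (I), Cm (ii), Dm (iii), Eb (IV), F (V), Gm (vi), Adim (vii°).
Triads in F major: F (I), Gm (ii), Am (iii), Bb (IV), C (V), Dm (vi), Edim (vii°).
Shared triads with their functions: Bb (I in Bb major, IV in F major); Dm (iii in Bb major, vi in F major); F (V in Bb major, I in F major); Gm (vi in Bb major, ii in F major).

Bb, Dm, F, Gm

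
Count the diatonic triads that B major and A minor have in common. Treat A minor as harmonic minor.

Diatonic triads of B major: B (I), C♯m (ii), D♯m (iii), E (IV), F♯ (V), G♯m (vi), A♯dim (vii°).
Diatonic triads of A minor (harmonic minor): Am (i), Bdim (ii°), Caug (III+), Dm (iv), E (V), F (VI), G♯dim (vii°).
Matching root and quality in both lists: E.
That gives 1 common triad.

1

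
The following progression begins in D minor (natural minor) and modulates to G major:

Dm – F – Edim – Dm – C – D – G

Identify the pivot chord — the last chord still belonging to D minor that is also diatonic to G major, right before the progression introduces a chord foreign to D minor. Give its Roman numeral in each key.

Chords diatonic to D minor: Dm, Edim, F, Gm, Am, Bb, C.
Reading the progression, the first chord not in that set is D, so the modulation leaves D minor there.
The chord immediately before D is C, which is diatonic to both keys: VII in D minor and IV in G major.

C — VII in D minor, IV in G major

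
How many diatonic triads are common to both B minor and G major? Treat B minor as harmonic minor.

Diatonic triads of B minor (harmonic minor): Bm (i), C#dim (ii°), Daug (III+), Em (iv), F# (V), G (VI), A#dim (vii°).
Diatonic triads of G major: G (I), Am (ii), Bm (iii), C (IV), D (V), Em (vi), F#dim (vii°).
Matching root and quality in both lists: Bm, Em, G.
That gives 3 common triads.

3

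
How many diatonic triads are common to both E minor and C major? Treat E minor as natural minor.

Diatonic triads of E minor (natural minor): Em (i), F#dim (ii°), G (III), Am (iv), Bm (v), C (VI), D (VII).
Diatonic triads of C major: C (I), Dm (ii), Em (iii), F (IV), G (V), Am (vi), Bdim (vii°).
Matching root and quality in both lists: Em, G, Am, C.
That gives 4 common triads.

4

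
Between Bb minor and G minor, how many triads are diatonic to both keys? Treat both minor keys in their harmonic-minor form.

Diatonic triads of Bb minor (harmonic minor): Bbm (i), Cdim (ii°), Dbaug (III+), Ebm (iv), F (V), Gb (VI), Adim (vii°).
Diatonic triads of G minor (harmonic minor): Gm (i), Adim (ii°), Bbaug (III+), Cm (iv), D (V), Eb (VI), F#dim (vii°).
Matching root and quality in both lists: Adim.
That gives 1 common triad.

1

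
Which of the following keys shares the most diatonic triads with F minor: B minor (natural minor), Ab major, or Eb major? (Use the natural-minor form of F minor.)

Triads of F minor (natural minor): Fm (i), Gdim (ii°), Ab (III), Bbm (iv), Cm (v), Db (VI), Eb (VII).
B minor (natural minor) shares 0: none.
Ab major shares 7: Fm, Gdim, Ab, Bbm, Cm, Db, Eb.
Eb major shares 4: Fm, Ab, Cm, Eb.
The most common triads (7) are shared with Ab major.

Ab major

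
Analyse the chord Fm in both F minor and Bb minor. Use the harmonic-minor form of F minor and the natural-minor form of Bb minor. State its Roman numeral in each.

The scale of F minor (harmonic minor) is F G Ab Bb C Db E; F is degree 1, and the triad built there (F-Ab-C) is minor, so it is i.
The scale of Bb minor (natural minor) is Bb C Db Eb F Gb Ab; F is degree 5, and the triad built there (F-Ab-C) is minor, so it is v.

i in F minor; v in Bb minor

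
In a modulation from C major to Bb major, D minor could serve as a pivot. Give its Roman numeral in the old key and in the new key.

The scale of C major is C D E F G A B; D is degree 2, and the triad built there (D-F-A) is minor, so it is ii.
The scale of Bb major is Bb C D Eb F G A; D is degree 3, and the triad built there (D-F-A) is minor, so it is iii.

ii in C major; iii in Bb major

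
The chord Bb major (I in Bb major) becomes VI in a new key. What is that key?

D minor

The numeral VI denotes a major triad on scale degree 6. With Bb on degree 6, the tonic of the new key is D.
Degree 6 carries a major triad in minor keys, so the destination is D minor.
Check: the diatonic triads of D minor (natural minor) are Dm (i), Edim (ii°), F (III), Gm (iv), Am (v), Bb (VI), C (VII) — Bb major is indeed VI.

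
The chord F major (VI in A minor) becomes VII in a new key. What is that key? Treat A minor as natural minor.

The numeral VII denotes a major triad on scale degree 7. With F on degree 7, the tonic of the new key is G.
Degree 7 carries a major triad in natural-minor keys, so the destination is G minor.
Check: the diatonic triads of G minor (natural minor) are Gm (i), Adim (ii°), B♭ (III), Cm (iv), Dm (v), E♭ (VI), F (VII) — F major is indeed VII.

G minor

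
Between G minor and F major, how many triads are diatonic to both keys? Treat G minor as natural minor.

Diatonic triads of G minor (natural minor): G minor (i), A diminished (ii°), Bb major (III), C minor (iv), D minor (v), Eb major (VI), F major (VII).
Diatonic triads of F major: F major (I), G minor (ii), A minor (iii), Bb major (IV), C major (V), D minor (vi), E diminished (vii°).
Matching root and quality in both lists: G minor, Bb major, D minor, F major.
That gives 4 common triads.

4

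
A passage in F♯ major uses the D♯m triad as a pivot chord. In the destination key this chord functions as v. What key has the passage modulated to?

The numeral v denotes a minor triad on scale degree 5. With D♯ on degree 5, the tonic of the new key is G♯.
Degree 5 carries a minor triad in natural-minor keys, so the destination is G♯ minor.
Check: the diatonic triads of G♯ minor (natural minor) are G♯m (i), A♯dim (ii°), B (III), C♯m (iv), D♯m (v), E (VI), F♯ (VII) — D♯m is indeed v.

G♯ minor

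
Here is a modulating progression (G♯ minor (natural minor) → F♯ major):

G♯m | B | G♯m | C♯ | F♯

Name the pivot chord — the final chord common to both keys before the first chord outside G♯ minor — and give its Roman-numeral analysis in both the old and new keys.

G♯m — i in G♯ minor, ii in F♯ major

Chords diatonic to G♯ minor: G♯m, A♯dim, B, C♯m, D♯m, E, F♯.
Reading the progression, the first chord not in that set is C♯, so the modulation leaves G♯ minor there.
The chord immediately before C♯ is G♯m, which is diatonic to both keys: i in G♯ minor and ii in F♯ major.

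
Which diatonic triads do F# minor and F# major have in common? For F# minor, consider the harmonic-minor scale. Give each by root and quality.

Triads in F# minor (harmonic minor): F#m (i), G#dim (ii°), Aaug (III+), Bm (iv), C# (V), D (VI), E#dim (vii°).
Triads in F# major: F# (I), G#m (ii), A#m (iii), B (IV), C# (V), D#m (vi), E#dim (vii°).
Shared triads with their functions: C# (V in F# minor, V in F# major); E#dim (vii° in F# minor, vii° in F# major).

C#, E#dim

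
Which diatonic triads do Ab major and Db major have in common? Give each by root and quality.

Ab, Bbm, Db, Fm

Triads in Ab major: Ab (I), Bbm (ii), Cm (iii), Db (IV), Eb (V), Fm (vi), Gdim (vii°).
Triads in Db major: Db (I), Ebm (ii), Fm (iii), Gb (IV), Ab (V), Bbm (vi), Cdim (vii°).
Shared triads with their functions: Ab (I in Ab major, V in Db major); Bbm (ii in Ab major, vi in Db major); Db (IV in Ab major, I in Db major); Fm (vi in Ab major, iii in Db major).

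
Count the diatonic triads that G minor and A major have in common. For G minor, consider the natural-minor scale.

Diatonic triads of G minor (natural minor): Gm (i), Adim (ii°), Bb (III), Cm (iv), Dm (v), Eb (VI), F (VII).
Diatonic triads of A major: A (I), Bm (ii), C#m (iii), D (IV), E (V), F#m (vi), G#dim (vii°).
No triad has the same root and quality in both keys.

0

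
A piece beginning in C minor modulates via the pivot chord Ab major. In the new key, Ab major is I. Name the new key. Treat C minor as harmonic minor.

Ab major

The numeral I denotes a major triad on scale degree 1. With Ab on degree 1, the tonic of the new key is Ab.
Degree 1 carries a major triad in major keys, so the destination is Ab major.
Check: the diatonic triads of Ab major are Ab (I), Bbm (ii), Cm (iii), Db (IV), Eb (V), Fm (vi), Gdim (vii°) — Ab major is indeed I.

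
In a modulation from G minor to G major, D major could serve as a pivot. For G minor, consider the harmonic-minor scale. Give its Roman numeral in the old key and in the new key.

V in G minor; V in G major

The scale of G minor (harmonic minor) is G A Bb C D Eb F#; D is degree 5, and the triad built there (D-F#-A) is major, so it is V.
The scale of G major is G A B C D E F#; D is degree 5, and the triad built there (D-F#-A) is major, so it is V.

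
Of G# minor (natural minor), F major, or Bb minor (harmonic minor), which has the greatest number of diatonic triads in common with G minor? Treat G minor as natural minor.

F major

Triads of G minor (natural minor): G minor (i), A diminished (ii°), Bb major (III), C minor (iv), D minor (v), Eb major (VI), F major (VII).
G# minor (natural minor) shares 0: none.
F major shares 4: Gm, Bb, Dm, F.
Bb minor (harmonic minor) shares 2: Adim, F.
The most common triads (4) are shared with F major.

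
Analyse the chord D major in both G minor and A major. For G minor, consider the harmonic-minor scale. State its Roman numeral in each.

V in G minor; IV in A major

The scale of G minor (harmonic minor) is G A B♭ C D E♭ F♯; D is degree 5, and the triad built there (D-F♯-A) is major, so it is V.
The scale of A major is A B C♯ D E F♯ G♯; D is degree 4, and the triad built there (D-F♯-A) is major, so it is IV.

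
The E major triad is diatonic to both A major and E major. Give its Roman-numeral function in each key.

V in A major; I in E major

The scale of A major is A B C# D E F# G#; E is degree 5, and the triad built there (E-G#-B) is major, so it is V.
The scale of E major is E F# G# A B C# D#; E is degree 1, and the triad built there (E-G#-B) is major, so it is I.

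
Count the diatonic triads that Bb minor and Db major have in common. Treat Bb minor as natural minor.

7

Diatonic triads of Bb minor (natural minor): Bbm (i), Cdim (ii°), Db (III), Ebm (iv), Fm (v), Gb (VI), Ab (VII).
Diatonic triads of Db major: Db (I), Ebm (ii), Fm (iii), Gb (IV), Ab (V), Bbm (vi), Cdim (vii°).
Matching root and quality in both lists: Bbm, Cdim, Db, Ebm, Fm, Gb, Ab.
That gives 7 common triads.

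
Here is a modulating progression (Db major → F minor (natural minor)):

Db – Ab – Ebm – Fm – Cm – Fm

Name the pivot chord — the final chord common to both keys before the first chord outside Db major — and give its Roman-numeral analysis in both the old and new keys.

Fm — iii in Db major, i in F minor

Chords diatonic to Db major: Db, Ebm, Fm, Gb, Ab, Bbm, Cdim.
Reading the progression, the first chord not in that set is Cm, so the modulation leaves Db major there.
The chord immediately before Cm is Fm, which is diatonic to both keys: iii in Db major and i in F minor.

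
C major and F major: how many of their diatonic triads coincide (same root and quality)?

Diatonic triads of C major: C major (I), D minor (ii), E minor (iii), F major (IV), G major (V), A minor (vi), B diminished (vii°).
Diatonic triads of F major: F major (I), G minor (ii), A minor (iii), Bb major (IV), C major (V), D minor (vi), E diminished (vii°).
Matching root and quality in both lists: C major, D minor, F major, A minor.
That gives 4 common triads.

4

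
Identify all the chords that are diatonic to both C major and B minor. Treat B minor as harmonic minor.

Triads in C major: C major (I), D minor (ii), E minor (iii), F major (IV), G major (V), A minor (vi), B diminished (vii°).
Triads in B minor (harmonic minor): B minor (i), C# diminished (ii°), D augmented (III+), E minor (iv), F# major (V), G major (VI), A# diminished (vii°).
Shared triads with their functions: E minor (iii in C major, iv in B minor); G major (V in C major, VI in B minor).

Em, G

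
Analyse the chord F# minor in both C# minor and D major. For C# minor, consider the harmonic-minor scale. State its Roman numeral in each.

The scale of C# minor (harmonic minor) is C# D# E F# G# A B#; F# is degree 4, and the triad built there (F#-A-C#) is minor, so it is iv.
The scale of D major is D E F# G A B C#; F# is degree 3, and the triad built there (F#-A-C#) is minor, so it is iii.

iv in C# minor; iii in D major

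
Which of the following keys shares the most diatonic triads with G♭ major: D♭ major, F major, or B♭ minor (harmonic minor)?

Triads of G♭ major: G♭ major (I), A♭ minor (ii), B♭ minor (iii), C♭ major (IV), D♭ major (V), E♭ minor (vi), F diminished (vii°).
D♭ major shares 4: G♭, B♭m, D♭, E♭m.
F major shares 0: none.
B♭ minor (harmonic minor) shares 3: G♭, B♭m, E♭m.
The most common triads (4) are shared with D♭ major.

D♭ major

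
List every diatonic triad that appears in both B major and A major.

C#m, E

Triads in B major: B major (I), C# minor (ii), D# minor (iii), E major (IV), F# major (V), G# minor (vi), A# diminished (vii°).
Triads in A major: A major (I), B minor (ii), C# minor (iii), D major (IV), E major (V), F# minor (vi), G# diminished (vii°).
Shared triads with their functions: C# minor (ii in B major, iii in A major); E major (IV in B major, V in A major).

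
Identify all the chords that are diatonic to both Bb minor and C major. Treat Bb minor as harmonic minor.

Triads in Bb minor (harmonic minor): Bbm (i), Cdim (ii°), Dbaug (III+), Ebm (iv), F (V), Gb (VI), Adim (vii°).
Triads in C major: C (I), Dm (ii), Em (iii), F (IV), G (V), Am (vi), Bdim (vii°).
Shared triads with their functions: F (V in Bb minor, IV in C major).

F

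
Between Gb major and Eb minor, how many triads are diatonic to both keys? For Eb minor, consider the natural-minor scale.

Diatonic triads of Gb major: Gb major (I), Ab minor (ii), Bb minor (iii), Cb major (IV), Db major (V), Eb minor (vi), F diminished (vii°).
Diatonic triads of Eb minor (natural minor): Eb minor (i), F diminished (ii°), Gb major (III), Ab minor (iv), Bb minor (v), Cb major (VI), Db major (VII).
Matching root and quality in both lists: Gb major, Ab minor, Bb minor, Cb major, Db major, Eb minor, F diminished.
That gives 7 common triads.

7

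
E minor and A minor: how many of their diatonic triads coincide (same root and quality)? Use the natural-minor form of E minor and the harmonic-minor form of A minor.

Diatonic triads of E minor (natural minor): E minor (i), F# diminished (ii°), G major (III), A minor (iv), B minor (v), C major (VI), D major (VII).
Diatonic triads of A minor (harmonic minor): A minor (i), B diminished (ii°), C augmented (III+), D minor (iv), E major (V), F major (VI), G# diminished (vii°).
Matching root and quality in both lists: A minor.
That gives 1 common triad.

1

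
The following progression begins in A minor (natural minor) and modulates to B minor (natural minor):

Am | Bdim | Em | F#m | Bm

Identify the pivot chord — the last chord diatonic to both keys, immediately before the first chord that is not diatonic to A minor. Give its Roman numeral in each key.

Em — v in A minor, iv in B minor

Chords diatonic to A minor: Am, Bdim, C, Dm, Em, F, G.
Reading the progression, the first chord not in that set is F#m, so the modulation leaves A minor there.
The chord immediately before F#m is Em, which is diatonic to both keys: v in A minor and iv in B minor.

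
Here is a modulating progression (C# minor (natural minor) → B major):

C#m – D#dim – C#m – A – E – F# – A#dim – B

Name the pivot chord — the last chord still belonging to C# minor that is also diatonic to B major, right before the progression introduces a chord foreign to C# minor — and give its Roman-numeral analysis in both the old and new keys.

E — III in C# minor, IV in B major

Chords diatonic to C# minor: C#m, D#dim, E, F#m, G#m, A, B.
Reading the progression, the first chord not in that set is F#, so the modulation leaves C# minor there.
The chord immediately before F# is E, which is diatonic to both keys: III in C# minor and IV in B major.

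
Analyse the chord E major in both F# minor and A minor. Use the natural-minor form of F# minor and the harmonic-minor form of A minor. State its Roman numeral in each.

The scale of F# minor (natural minor) is F# G# A B C# D E; E is degree 7, and the triad built there (E-G#-B) is major, so it is VII.
The scale of A minor (harmonic minor) is A B C D E F G#; E is degree 5, and the triad built there (E-G#-B) is major, so it is V.

VII in F# minor; V in A minor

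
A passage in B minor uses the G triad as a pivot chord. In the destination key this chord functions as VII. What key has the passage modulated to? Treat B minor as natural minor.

A minor

The numeral VII denotes a major triad on scale degree 7. With G on degree 7, the tonic of the new key is A.
Degree 7 carries a major triad in natural-minor keys, so the destination is A minor.
Check: the diatonic triads of A minor (natural minor) are Am (i), Bdim (ii°), C (III), Dm (iv), Em (v), F (VI), G (VII) — G is indeed VII.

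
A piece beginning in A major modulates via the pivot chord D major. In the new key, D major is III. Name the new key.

B minor

The numeral III denotes a major triad on scale degree 3. With D on degree 3, the tonic of the new key is B.
Degree 3 carries a major triad in natural-minor keys, so the destination is B minor.
Check: the diatonic triads of B minor (natural minor) are Bm (i), C#dim (ii°), D (III), Em (iv), F#m (v), G (VI), A (VII) — D major is indeed III.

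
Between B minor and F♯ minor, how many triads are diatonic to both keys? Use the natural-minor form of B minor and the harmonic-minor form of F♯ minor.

3

Diatonic triads of B minor (natural minor): Bm (i), C♯dim (ii°), D (III), Em (iv), F♯m (v), G (VI), A (VII).
Diatonic triads of F♯ minor (harmonic minor): F♯m (i), G♯dim (ii°), Aaug (III+), Bm (iv), C♯ (V), D (VI), E♯dim (vii°).
Matching root and quality in both lists: Bm, D, F♯m.
That gives 3 common triads.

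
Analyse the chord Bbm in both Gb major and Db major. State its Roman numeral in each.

iii in Gb major; vi in Db major

The scale of Gb major is Gb Ab Bb Cb Db Eb F; Bb is degree 3, and the triad built there (Bb-Db-F) is minor, so it is iii.
The scale of Db major is Db Eb F Gb Ab Bb C; Bb is degree 6, and the triad built there (Bb-Db-F) is minor, so it is vi.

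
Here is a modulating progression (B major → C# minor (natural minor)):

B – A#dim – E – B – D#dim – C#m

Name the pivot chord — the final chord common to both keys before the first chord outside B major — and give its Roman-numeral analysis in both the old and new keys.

Chords diatonic to B major: B, C#m, D#m, E, F#, G#m, A#dim.
Reading the progression, the first chord not in that set is D#dim, so the modulation leaves B major there.
The chord immediately before D#dim is B, which is diatonic to both keys: I in B major and VII in C# minor.

B — I in B major, VII in C# minor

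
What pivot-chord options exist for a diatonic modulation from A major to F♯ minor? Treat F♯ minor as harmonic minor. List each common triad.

Triads in A major: A major (I), B minor (ii), C♯ minor (iii), D major (IV), E major (V), F♯ minor (vi), G♯ diminished (vii°).
Triads in F♯ minor (harmonic minor): F♯ minor (i), G♯ diminished (ii°), A augmented (III+), B minor (iv), C♯ major (V), D major (VI), E♯ diminished (vii°).
Shared triads with their functions: B minor (ii in A major, iv in F♯ minor); D major (IV in A major, VI in F♯ minor); F♯ minor (vi in A major, i in F♯ minor); G♯ diminished (vii° in A major, ii° in F♯ minor).

Bm, D, F♯m, G♯dim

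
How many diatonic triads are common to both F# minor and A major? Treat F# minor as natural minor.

7

Diatonic triads of F# minor (natural minor): F# minor (i), G# diminished (ii°), A major (III), B minor (iv), C# minor (v), D major (VI), E major (VII).
Diatonic triads of A major: A major (I), B minor (ii), C# minor (iii), D major (IV), E major (V), F# minor (vi), G# diminished (vii°).
Matching root and quality in both lists: F# minor, G# diminished, A major, B minor, C# minor, D major, E major.
That gives 7 common triads.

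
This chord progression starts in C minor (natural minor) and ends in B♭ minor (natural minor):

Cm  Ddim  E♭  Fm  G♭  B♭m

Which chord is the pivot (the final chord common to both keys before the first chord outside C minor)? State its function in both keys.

Chords diatonic to C minor: Cm, Ddim, E♭, Fm, Gm, A♭, B♭.
Reading the progression, the first chord not in that set is G♭, so the modulation leaves C minor there.
The chord immediately before G♭ is Fm, which is diatonic to both keys: iv in C minor and v in B♭ minor.

Fm — iv in C minor, v in B♭ minor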